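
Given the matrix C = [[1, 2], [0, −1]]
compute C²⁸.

[[1, 0], [0, 1]]

C² = I (check: tr C = 0 and det C = −1), so C²⁸ = I since 28 is even.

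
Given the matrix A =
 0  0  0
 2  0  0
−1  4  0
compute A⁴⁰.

[[0, 0, 0], [0, 0, 0], [0, 0, 0]]

A is strictly triangular, hence nilpotent: A³ = 0, so A⁴⁰ = 0.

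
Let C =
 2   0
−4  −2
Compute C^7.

tr C = 0 and det C = −4, so the characteristic polynomial is λ² − (0)λ + (−4) with roots −2 and 2.
Eigenvectors give P = [[0, −1], [1, 1]] with P⁻¹ = [[1, 1], [−1, 0]], and C = P·diag(−2, 2)·P⁻¹.
Then C^7 = P·diag(−128, 128)·P⁻¹ = [[0, −128], [−128, 128]] · [[1, 1], [−1, 0]] = [[128, 0], [−256, −128]].

[[128, 0], [−256, −128]]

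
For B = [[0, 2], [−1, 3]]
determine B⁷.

tr B = 3 and det B = 2, so the characteristic polynomial is λ² − (3)λ + (2) with roots 2 and 1.
Eigenvectors give P = [[−1, 2], [−1, 1]] with P⁻¹ = [[1, −2], [1, −1]], and B = P·diag(2, 1)·P⁻¹.
Then B⁷ = P·diag(128, 1)·P⁻¹ = [[−128, 2], [−128, 1]] · [[1, −2], [1, −1]] = [[−126, 254], [−127, 255]].

[[−126, 254], [−127, 255]]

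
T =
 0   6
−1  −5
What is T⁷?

[[3990, 12354], [−2059, −6305]]

tr T = −5 and det T = 6, so the characteristic polynomial is λ² − (−5)λ + (6) with roots −3 and −2.
Eigenvectors give P = [[−2, −3], [1, 1]] with P⁻¹ = [[1, 3], [−1, −2]], and T = P·diag(−3, −2)·P⁻¹.
Then T⁷ = P·diag(−2187, −128)·P⁻¹ = [[4374, 384], [−2187, −128]] · [[1, 3], [−1, −2]] = [[3990, 12354], [−2059, −6305]].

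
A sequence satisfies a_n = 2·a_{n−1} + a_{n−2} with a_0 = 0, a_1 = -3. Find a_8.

With companion matrix T = [[2, 1], [1, 0]], [a_n, a_{n−1}]ᵀ = T·[a_{n−1}, a_{n−2}]ᵀ, so [a_8, a_7]ᵀ = T⁷·[a_1, a_0]ᵀ.
T⁷ = [[408, 169], [169, 70]], giving [a_8, a_7]ᵀ = [[-1224], [-507]].

-1224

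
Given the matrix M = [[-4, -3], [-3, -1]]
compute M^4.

M^2 = [[25, 15], [15, 10]]
M^3 = [[-145, -90], [-90, -55]]
M^4 = [[850, 525], [525, 325]]

[[850, 525], [525, 325]]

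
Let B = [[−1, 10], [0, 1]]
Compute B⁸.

B² = I (check: tr B = 0 and det B = −1), so B⁸ = I since 8 is even.

[[1, 0], [0, 1]]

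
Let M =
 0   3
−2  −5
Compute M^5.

tr M = −5 and det M = 6, so the characteristic polynomial is λ² − (−5)λ + (6) with roots −3 and −2.
Eigenvectors give P = [[−1, 3], [1, −2]] with P⁻¹ = [[2, 3], [1, 1]], and M = P·diag(−3, −2)·P⁻¹.
Then M^5 = P·diag(−243, −32)·P⁻¹ = [[243, −96], [−243, 64]] · [[2, 3], [1, 1]] = [[390, 633], [−422, −665]].

[[390, 633], [−422, −665]]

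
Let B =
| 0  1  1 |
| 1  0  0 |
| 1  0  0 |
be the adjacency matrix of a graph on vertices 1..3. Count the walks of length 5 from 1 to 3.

The number of length-5 walks from vertex 1 to vertex 3 is entry (1,3) of B⁵, where B is the adjacency matrix.
B² = [[2, 0, 0], [0, 1, 1], [0, 1, 1]]
B³ = [[0, 2, 2], [2, 0, 0], [2, 0, 0]]
B⁴ = [[4, 0, 0], [0, 2, 2], [0, 2, 2]]
B⁵ = [[0, 4, 4], [4, 0, 0], [4, 0, 0]]

4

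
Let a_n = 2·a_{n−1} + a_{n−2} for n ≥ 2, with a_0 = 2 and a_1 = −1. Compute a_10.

−408

With companion matrix M = [[2, 1], [1, 0]], [a_n, a_{n−1}]ᵀ = M·[a_{n−1}, a_{n−2}]ᵀ, so [a_10, a_9]ᵀ = M⁹·[a_1, a_0]ᵀ.
M⁹ = [[2378, 985], [985, 408]], giving [a_10, a_9]ᵀ = [[−408], [−169]].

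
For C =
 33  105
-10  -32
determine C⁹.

[[140853, 424095], [-40390, -121682]]

tr C = 1 and det C = -6, so the characteristic polynomial is λ² − (1)λ + (-6) with roots -2 and 3.
Eigenvectors give P = [[-3, 7], [1, -2]] with P⁻¹ = [[2, 7], [1, 3]], and C = P·diag(-2, 3)·P⁻¹.
Then C⁹ = P·diag(-512, 19683)·P⁻¹ = [[1536, 137781], [-512, -39366]] · [[2, 7], [1, 3]] = [[140853, 424095], [-40390, -121682]].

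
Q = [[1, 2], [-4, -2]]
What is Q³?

Q² = [[-7, -2], [4, -4]]
Q³ = [[1, -10], [20, 16]]

[[1, -10], [20, 16]]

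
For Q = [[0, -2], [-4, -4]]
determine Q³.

[[-32, -48], [-96, -128]]

Q² = [[8, 8], [16, 24]]
Q³ = [[-32, -48], [-96, -128]]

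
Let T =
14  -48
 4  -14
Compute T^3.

[[56, -192], [16, -56]]

tr T = 0 and det T = -4, so the characteristic polynomial is λ² − (0)λ + (-4) with roots 2 and -2.
Eigenvectors give P = [[4, 3], [1, 1]] with P⁻¹ = [[1, -3], [-1, 4]], and T = P·diag(2, -2)·P⁻¹.
Then T^3 = P·diag(8, -8)·P⁻¹ = [[32, -24], [8, -8]] · [[1, -3], [-1, 4]] = [[56, -192], [16, -56]].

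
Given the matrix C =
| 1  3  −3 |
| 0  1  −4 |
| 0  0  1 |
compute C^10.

C = I + N where N = [[0, 3, −3], [0, 0, −4], [0, 0, 0]] is strictly upper-triangular, so N^3 = 0.
(I + N)^10 = I + 10·N + 45·N^2 = [[1, 30, −570], [0, 1, −40], [0, 0, 1]].

[[1, 30, −570], [0, 1, −40], [0, 0, 1]]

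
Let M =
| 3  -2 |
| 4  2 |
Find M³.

M² = [[1, -10], [20, -4]]
M³ = [[-37, -22], [44, -48]]

[[-37, -22], [44, -48]]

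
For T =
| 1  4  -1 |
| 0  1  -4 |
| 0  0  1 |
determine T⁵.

[[1, 20, -165], [0, 1, -20], [0, 0, 1]]

T = I + N where N = [[0, 4, -1], [0, 0, -4], [0, 0, 0]] is strictly upper-triangular, so N³ = 0.
(I + N)⁵ = I + 5·N + 10·N² = [[1, 20, -165], [0, 1, -20], [0, 0, 1]].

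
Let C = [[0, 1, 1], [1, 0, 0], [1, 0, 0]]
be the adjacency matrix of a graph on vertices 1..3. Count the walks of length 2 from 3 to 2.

1

The number of length-2 walks from vertex 3 to vertex 2 is entry (3,2) of C², where C is the adjacency matrix.
C² = [[2, 0, 0], [0, 1, 1], [0, 1, 1]]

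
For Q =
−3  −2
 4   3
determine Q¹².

Q² = I (check: tr Q = 0 and det Q = −1), so Q¹² = I since 12 is even.

[[1, 0], [0, 1]]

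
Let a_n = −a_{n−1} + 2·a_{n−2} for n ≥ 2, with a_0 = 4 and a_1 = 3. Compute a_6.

25

With companion matrix C = [[−1, 2], [1, 0]], [a_n, a_{n−1}]ᵀ = C·[a_{n−1}, a_{n−2}]ᵀ, so [a_6, a_5]ᵀ = C⁵·[a_1, a_0]ᵀ.
C⁵ = [[−21, 22], [11, −10]], giving [a_6, a_5]ᵀ = [[25], [−7]].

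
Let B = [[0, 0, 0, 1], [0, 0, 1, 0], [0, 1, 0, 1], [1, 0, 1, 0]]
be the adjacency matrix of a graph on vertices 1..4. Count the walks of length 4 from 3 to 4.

The number of length-4 walks from vertex 3 to vertex 4 is entry (3,4) of B^4, where B is the adjacency matrix.
B^2 = [[1, 0, 1, 0], [0, 1, 0, 1], [1, 0, 2, 0], [0, 1, 0, 2]]
B^3 = [[0, 1, 0, 2], [1, 0, 2, 0], [0, 2, 0, 3], [2, 0, 3, 0]]
B^4 = [[2, 0, 3, 0], [0, 2, 0, 3], [3, 0, 5, 0], [0, 3, 0, 5]]

0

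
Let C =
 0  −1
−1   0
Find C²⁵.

C² = I (check: tr C = 0 and det C = −1), so C²⁵ = C since 25 is odd.

[[0, −1], [−1, 0]]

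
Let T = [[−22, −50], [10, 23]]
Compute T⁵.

[[−1132, −2750], [550, 1343]]

tr T = 1 and det T = −6, so the characteristic polynomial is λ² − (1)λ + (−6) with roots −2 and 3.
Eigenvectors give P = [[−5, −2], [2, 1]] with P⁻¹ = [[−1, −2], [2, 5]], and T = P·diag(−2, 3)·P⁻¹.
Then T⁵ = P·diag(−32, 243)·P⁻¹ = [[160, −486], [−64, 243]] · [[−1, −2], [2, 5]] = [[−1132, −2750], [550, 1343]].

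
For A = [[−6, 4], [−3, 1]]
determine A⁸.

[[25476, −25220], [18915, −18659]]

tr A = −5 and det A = 6, so the characteristic polynomial is λ² − (−5)λ + (6) with roots −3 and −2.
Eigenvectors give P = [[4, 1], [3, 1]] with P⁻¹ = [[1, −1], [−3, 4]], and A = P·diag(−3, −2)·P⁻¹.
Then A⁸ = P·diag(6561, 256)·P⁻¹ = [[26244, 256], [19683, 256]] · [[1, −1], [−3, 4]] = [[25476, −25220], [18915, −18659]].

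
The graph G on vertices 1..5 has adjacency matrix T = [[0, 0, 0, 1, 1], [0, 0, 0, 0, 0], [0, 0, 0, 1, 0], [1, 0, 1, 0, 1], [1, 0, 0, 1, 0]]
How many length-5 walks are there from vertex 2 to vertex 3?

0

The number of length-5 walks from vertex 2 to vertex 3 is entry (2,3) of T⁵, where T is the adjacency matrix.
T² = [[2, 0, 1, 1, 1], [0, 0, 0, 0, 0], [1, 0, 1, 0, 1], [1, 0, 0, 3, 1], [1, 0, 1, 1, 2]]
T³ = [[2, 0, 1, 4, 3], [0, 0, 0, 0, 0], [1, 0, 0, 3, 1], [4, 0, 3, 2, 4], [3, 0, 1, 4, 2]]
T⁴ = [[7, 0, 4, 6, 6], [0, 0, 0, 0, 0], [4, 0, 3, 2, 4], [6, 0, 2, 11, 6], [6, 0, 4, 6, 7]]
T⁵ = [[12, 0, 6, 17, 13], [0, 0, 0, 0, 0], [6, 0, 2, 11, 6], [17, 0, 11, 14, 17], [13, 0, 6, 17, 12]]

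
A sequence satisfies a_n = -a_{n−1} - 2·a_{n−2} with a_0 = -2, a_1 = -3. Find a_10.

With companion matrix T = [[-1, -2], [1, 0]], [a_n, a_{n−1}]ᵀ = T·[a_{n−1}, a_{n−2}]ᵀ, so [a_10, a_9]ᵀ = T⁹·[a_1, a_0]ᵀ.
T⁹ = [[11, 34], [-17, -6]], giving [a_10, a_9]ᵀ = [[-101], [63]].

-101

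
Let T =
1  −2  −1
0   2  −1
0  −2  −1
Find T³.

T² = [[1, −4, 2], [0, 6, −1], [0, −2, 3]]
T³ = [[1, −14, 1], [0, 14, −5], [0, −10, −1]]

[[1, −14, 1], [0, 14, −5], [0, −10, −1]]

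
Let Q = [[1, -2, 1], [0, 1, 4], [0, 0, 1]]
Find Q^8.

[[1, -16, -216], [0, 1, 32], [0, 0, 1]]

Q = I + N where N = [[0, -2, 1], [0, 0, 4], [0, 0, 0]] is strictly upper-triangular, so N^3 = 0.
(I + N)^8 = I + 8·N + 28·N^2 = [[1, -16, -216], [0, 1, 32], [0, 0, 1]].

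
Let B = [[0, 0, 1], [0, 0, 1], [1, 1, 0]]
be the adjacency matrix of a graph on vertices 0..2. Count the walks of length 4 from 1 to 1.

2

The number of length-4 walks from vertex 1 to vertex 1 is entry (1,1) of B⁴, where B is the adjacency matrix.
B² = [[1, 1, 0], [1, 1, 0], [0, 0, 2]]
B³ = [[0, 0, 2], [0, 0, 2], [2, 2, 0]]
B⁴ = [[2, 2, 0], [2, 2, 0], [0, 0, 4]]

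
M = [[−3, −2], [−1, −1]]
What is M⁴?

M² = [[11, 8], [4, 3]]
M³ = [[−41, −30], [−15, −11]]
M⁴ = [[153, 112], [56, 41]]

[[153, 112], [56, 41]]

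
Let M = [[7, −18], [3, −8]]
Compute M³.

tr M = −1 and det M = −2, so the characteristic polynomial is λ² − (−1)λ + (−2) with roots −2 and 1.
Eigenvectors give P = [[−2, −3], [−1, −1]] with P⁻¹ = [[1, −3], [−1, 2]], and M = P·diag(−2, 1)·P⁻¹.
Then M³ = P·diag(−8, 1)·P⁻¹ = [[16, −3], [8, −1]] · [[1, −3], [−1, 2]] = [[19, −54], [9, −26]].

[[19, −54], [9, −26]]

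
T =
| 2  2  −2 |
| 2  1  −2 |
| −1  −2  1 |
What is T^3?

T^2 = [[10, 10, −10], [8, 9, −8], [−7, −6, 7]]
T^3 = [[50, 50, −50], [42, 41, −42], [−33, −34, 33]]

[[50, 50, −50], [42, 41, −42], [−33, −34, 33]]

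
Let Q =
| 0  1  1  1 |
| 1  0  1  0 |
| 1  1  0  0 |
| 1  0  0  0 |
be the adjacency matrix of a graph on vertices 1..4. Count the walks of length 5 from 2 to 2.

12

The number of length-5 walks from vertex 2 to vertex 2 is entry (2,2) of Q^5, where Q is the adjacency matrix.
Q^2 = [[3, 1, 1, 0], [1, 2, 1, 1], [1, 1, 2, 1], [0, 1, 1, 1]]
Q^3 = [[2, 4, 4, 3], [4, 2, 3, 1], [4, 3, 2, 1], [3, 1, 1, 0]]
Q^4 = [[11, 6, 6, 2], [6, 7, 6, 4], [6, 6, 7, 4], [2, 4, 4, 3]]
Q^5 = [[14, 17, 17, 11], [17, 12, 13, 6], [17, 13, 12, 6], [11, 6, 6, 2]]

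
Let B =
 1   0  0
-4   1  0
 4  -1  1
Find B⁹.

[[1, 0, 0], [-36, 1, 0], [180, -9, 1]]

B = I + N where N = [[0, 0, 0], [-4, 0, 0], [4, -1, 0]] is strictly lower-triangular, so N³ = 0.
(I + N)⁹ = I + 9·N + 36·N² = [[1, 0, 0], [-36, 1, 0], [180, -9, 1]].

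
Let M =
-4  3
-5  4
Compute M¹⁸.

[[1, 0], [0, 1]]

M² = I (check: tr M = 0 and det M = -1), so M¹⁸ = I since 18 is even.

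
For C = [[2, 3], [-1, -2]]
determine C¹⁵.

[[2, 3], [-1, -2]]

C² = I (check: tr C = 0 and det C = -1), so C¹⁵ = C since 15 is odd.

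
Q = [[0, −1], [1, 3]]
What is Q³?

[[−3, −8], [8, 21]]

Q² = [[−1, −3], [3, 8]]
Q³ = [[−3, −8], [8, 21]]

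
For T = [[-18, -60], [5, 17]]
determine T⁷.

[[-9132, -27780], [2315, 7073]]

tr T = -1 and det T = -6, so the characteristic polynomial is λ² − (-1)λ + (-6) with roots -3 and 2.
Eigenvectors give P = [[4, -3], [-1, 1]] with P⁻¹ = [[1, 3], [1, 4]], and T = P·diag(-3, 2)·P⁻¹.
Then T⁷ = P·diag(-2187, 128)·P⁻¹ = [[-8748, -384], [2187, 128]] · [[1, 3], [1, 4]] = [[-9132, -27780], [2315, 7073]].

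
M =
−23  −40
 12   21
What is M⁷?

[[−13127, −21880], [6564, 10941]]

tr M = −2 and det M = −3, so the characteristic polynomial is λ² − (−2)λ + (−3) with roots −3 and 1.
Eigenvectors give P = [[−2, −5], [1, 3]] with P⁻¹ = [[−3, −5], [1, 2]], and M = P·diag(−3, 1)·P⁻¹.
Then M⁷ = P·diag(−2187, 1)·P⁻¹ = [[4374, −5], [−2187, 3]] · [[−3, −5], [1, 2]] = [[−13127, −21880], [6564, 10941]].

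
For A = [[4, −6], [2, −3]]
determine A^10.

[[4, −6], [2, −3]]

A² = A (a projection; rank 1, trace 1), so A^10 = A.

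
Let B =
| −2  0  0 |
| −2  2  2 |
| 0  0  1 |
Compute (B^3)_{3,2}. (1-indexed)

0

B^2 = [[4, 0, 0], [0, 4, 6], [0, 0, 1]]
B^3 = [[−8, 0, 0], [−8, 8, 14], [0, 0, 1]]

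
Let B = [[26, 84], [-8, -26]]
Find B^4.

[[16, 0], [0, 16]]

tr B = 0 and det B = -4, so the characteristic polynomial is λ² − (0)λ + (-4) with roots 2 and -2.
Eigenvectors give P = [[-7, 3], [2, -1]] with P⁻¹ = [[-1, -3], [-2, -7]], and B = P·diag(2, -2)·P⁻¹.
Then B^4 = P·diag(16, 16)·P⁻¹ = [[-112, 48], [32, -16]] · [[-1, -3], [-2, -7]] = [[16, 0], [0, 16]].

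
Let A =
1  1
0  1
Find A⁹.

A = I + N where N = [[0, 1], [0, 0]] is strictly upper-triangular, so N² = 0.
(I + N)⁹ = I + 9·N = [[1, 9], [0, 1]].

[[1, 9], [0, 1]]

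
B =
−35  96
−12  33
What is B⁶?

[[6553, −17472], [2184, −5823]]

tr B = −2 and det B = −3, so the characteristic polynomial is λ² − (−2)λ + (−3) with roots −3 and 1.
Eigenvectors give P = [[3, −8], [1, −3]] with P⁻¹ = [[3, −8], [1, −3]], and B = P·diag(−3, 1)·P⁻¹.
Then B⁶ = P·diag(729, 1)·P⁻¹ = [[2187, −8], [729, −3]] · [[3, −8], [1, −3]] = [[6553, −17472], [2184, −5823]].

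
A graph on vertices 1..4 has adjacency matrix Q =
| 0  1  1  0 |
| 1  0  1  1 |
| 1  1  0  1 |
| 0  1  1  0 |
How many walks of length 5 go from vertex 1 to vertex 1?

18

The number of length-5 walks from vertex 1 to vertex 1 is entry (1,1) of Q⁵, where Q is the adjacency matrix.
Q² = [[2, 1, 1, 2], [1, 3, 2, 1], [1, 2, 3, 1], [2, 1, 1, 2]]
Q³ = [[2, 5, 5, 2], [5, 4, 5, 5], [5, 5, 4, 5], [2, 5, 5, 2]]
Q⁴ = [[10, 9, 9, 10], [9, 15, 14, 9], [9, 14, 15, 9], [10, 9, 9, 10]]
Q⁵ = [[18, 29, 29, 18], [29, 32, 33, 29], [29, 33, 32, 29], [18, 29, 29, 18]]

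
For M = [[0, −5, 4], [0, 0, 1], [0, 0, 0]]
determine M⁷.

M is strictly triangular, hence nilpotent: M³ = 0, so M⁷ = 0.

[[0, 0, 0], [0, 0, 0], [0, 0, 0]]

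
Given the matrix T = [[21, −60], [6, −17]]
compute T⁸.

[[65601, −196800], [19680, −59039]]

tr T = 4 and det T = 3, so the characteristic polynomial is λ² − (4)λ + (3) with roots 1 and 3.
Eigenvectors give P = [[−3, 10], [−1, 3]] with P⁻¹ = [[3, −10], [1, −3]], and T = P·diag(1, 3)·P⁻¹.
Then T⁸ = P·diag(1, 6561)·P⁻¹ = [[−3, 65610], [−1, 19683]] · [[3, −10], [1, −3]] = [[65601, −196800], [19680, −59039]].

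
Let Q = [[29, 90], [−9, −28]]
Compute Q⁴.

[[151, 450], [−45, −134]]

tr Q = 1 and det Q = −2, so the characteristic polynomial is λ² − (1)λ + (−2) with roots 2 and −1.
Eigenvectors give P = [[−10, −3], [3, 1]] with P⁻¹ = [[−1, −3], [3, 10]], and Q = P·diag(2, −1)·P⁻¹.
Then Q⁴ = P·diag(16, 1)·P⁻¹ = [[−160, −3], [48, 1]] · [[−1, −3], [3, 10]] = [[151, 450], [−45, −134]].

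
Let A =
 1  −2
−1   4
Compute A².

[[3, −10], [−5, 18]]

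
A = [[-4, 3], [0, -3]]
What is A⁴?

A² = [[16, -21], [0, 9]]
A³ = [[-64, 111], [0, -27]]
A⁴ = [[256, -525], [0, 81]]

[[256, -525], [0, 81]]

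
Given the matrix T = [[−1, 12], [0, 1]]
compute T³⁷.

[[−1, 12], [0, 1]]

T² = I (check: tr T = 0 and det T = −1), so T³⁷ = T since 37 is odd.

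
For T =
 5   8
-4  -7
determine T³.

tr T = -2 and det T = -3, so the characteristic polynomial is λ² − (-2)λ + (-3) with roots -3 and 1.
Eigenvectors give P = [[-1, -2], [1, 1]] with P⁻¹ = [[1, 2], [-1, -1]], and T = P·diag(-3, 1)·P⁻¹.
Then T³ = P·diag(-27, 1)·P⁻¹ = [[27, -2], [-27, 1]] · [[1, 2], [-1, -1]] = [[29, 56], [-28, -55]].

[[29, 56], [-28, -55]]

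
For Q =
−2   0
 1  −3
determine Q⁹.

[[−512, 0], [19171, −19683]]

tr Q = −5 and det Q = 6, so the characteristic polynomial is λ² − (−5)λ + (6) with roots −2 and −3.
Eigenvectors give P = [[1, 0], [1, −1]] with P⁻¹ = [[1, 0], [1, −1]], and Q = P·diag(−2, −3)·P⁻¹.
Then Q⁹ = P·diag(−512, −19683)·P⁻¹ = [[−512, 0], [−512, 19683]] · [[1, 0], [1, −1]] = [[−512, 0], [19171, −19683]].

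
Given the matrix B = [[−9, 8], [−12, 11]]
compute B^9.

tr B = 2 and det B = −3, so the characteristic polynomial is λ² − (2)λ + (−3) with roots 3 and −1.
Eigenvectors give P = [[−2, 1], [−3, 1]] with P⁻¹ = [[1, −1], [3, −2]], and B = P·diag(3, −1)·P⁻¹.
Then B^9 = P·diag(19683, −1)·P⁻¹ = [[−39366, −1], [−59049, −1]] · [[1, −1], [3, −2]] = [[−39369, 39368], [−59052, 59051]].

[[−39369, 39368], [−59052, 59051]]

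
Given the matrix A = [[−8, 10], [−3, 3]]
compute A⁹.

tr A = −5 and det A = 6, so the characteristic polynomial is λ² − (−5)λ + (6) with roots −3 and −2.
Eigenvectors give P = [[2, −5], [1, −3]] with P⁻¹ = [[3, −5], [1, −2]], and A = P·diag(−3, −2)·P⁻¹.
Then A⁹ = P·diag(−19683, −512)·P⁻¹ = [[−39366, 2560], [−19683, 1536]] · [[3, −5], [1, −2]] = [[−115538, 191710], [−57513, 95343]].

[[−115538, 191710], [−57513, 95343]]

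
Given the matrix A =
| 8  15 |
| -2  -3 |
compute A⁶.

[[4054, 9975], [-1330, -3261]]

tr A = 5 and det A = 6, so the characteristic polynomial is λ² − (5)λ + (6) with roots 2 and 3.
Eigenvectors give P = [[-5, -3], [2, 1]] with P⁻¹ = [[1, 3], [-2, -5]], and A = P·diag(2, 3)·P⁻¹.
Then A⁶ = P·diag(64, 729)·P⁻¹ = [[-320, -2187], [128, 729]] · [[1, 3], [-2, -5]] = [[4054, 9975], [-1330, -3261]].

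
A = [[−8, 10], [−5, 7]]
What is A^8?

[[12866, −12610], [6305, −6049]]

tr A = −1 and det A = −6, so the characteristic polynomial is λ² − (−1)λ + (−6) with roots −3 and 2.
Eigenvectors give P = [[−2, −1], [−1, −1]] with P⁻¹ = [[−1, 1], [1, −2]], and A = P·diag(−3, 2)·P⁻¹.
Then A^8 = P·diag(6561, 256)·P⁻¹ = [[−13122, −256], [−6561, −256]] · [[−1, 1], [1, −2]] = [[12866, −12610], [6305, −6049]].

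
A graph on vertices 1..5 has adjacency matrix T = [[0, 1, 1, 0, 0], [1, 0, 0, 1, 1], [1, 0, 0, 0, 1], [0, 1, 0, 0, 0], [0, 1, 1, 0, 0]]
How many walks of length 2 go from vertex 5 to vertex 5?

2

The number of length-2 walks from vertex 5 to vertex 5 is entry (5,5) of T^2, where T is the adjacency matrix.
T^2 = [[2, 0, 0, 1, 2], [0, 3, 2, 0, 0], [0, 2, 2, 0, 0], [1, 0, 0, 1, 1], [2, 0, 0, 1, 2]]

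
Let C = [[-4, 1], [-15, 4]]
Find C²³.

C² = I (check: tr C = 0 and det C = -1), so C²³ = C since 23 is odd.

[[-4, 1], [-15, 4]]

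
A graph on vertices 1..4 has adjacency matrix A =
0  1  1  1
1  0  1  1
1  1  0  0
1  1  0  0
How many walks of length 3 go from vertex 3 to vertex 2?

5

The number of length-3 walks from vertex 3 to vertex 2 is entry (3,2) of A³, where A is the adjacency matrix.
A² = [[3, 2, 1, 1], [2, 3, 1, 1], [1, 1, 2, 2], [1, 1, 2, 2]]
A³ = [[4, 5, 5, 5], [5, 4, 5, 5], [5, 5, 2, 2], [5, 5, 2, 2]]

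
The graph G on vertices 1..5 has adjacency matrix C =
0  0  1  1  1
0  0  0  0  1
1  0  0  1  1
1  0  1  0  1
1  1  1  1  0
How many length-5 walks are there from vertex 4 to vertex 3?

65

The number of length-5 walks from vertex 4 to vertex 3 is entry (4,3) of C⁵, where C is the adjacency matrix.
C² = [[3, 1, 2, 2, 2], [1, 1, 1, 1, 0], [2, 1, 3, 2, 2], [2, 1, 2, 3, 2], [2, 0, 2, 2, 4]]
C³ = [[6, 2, 7, 7, 8], [2, 0, 2, 2, 4], [7, 2, 6, 7, 8], [7, 2, 7, 6, 8], [8, 4, 8, 8, 6]]
C⁴ = [[22, 8, 21, 21, 22], [8, 4, 8, 8, 6], [21, 8, 22, 21, 22], [21, 8, 21, 22, 22], [22, 6, 22, 22, 28]]
C⁵ = [[64, 22, 65, 65, 72], [22, 6, 22, 22, 28], [65, 22, 64, 65, 72], [65, 22, 65, 64, 72], [72, 28, 72, 72, 72]]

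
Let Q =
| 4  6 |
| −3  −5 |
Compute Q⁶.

tr Q = −1 and det Q = −2, so the characteristic polynomial is λ² − (−1)λ + (−2) with roots 1 and −2.
Eigenvectors give P = [[−2, −1], [1, 1]] with P⁻¹ = [[−1, −1], [1, 2]], and Q = P·diag(1, −2)·P⁻¹.
Then Q⁶ = P·diag(1, 64)·P⁻¹ = [[−2, −64], [1, 64]] · [[−1, −1], [1, 2]] = [[−62, −126], [63, 127]].

[[−62, −126], [63, 127]]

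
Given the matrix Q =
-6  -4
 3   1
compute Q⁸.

[[25476, 25220], [-18915, -18659]]

tr Q = -5 and det Q = 6, so the characteristic polynomial is λ² − (-5)λ + (6) with roots -3 and -2.
Eigenvectors give P = [[4, 1], [-3, -1]] with P⁻¹ = [[1, 1], [-3, -4]], and Q = P·diag(-3, -2)·P⁻¹.
Then Q⁸ = P·diag(6561, 256)·P⁻¹ = [[26244, 256], [-19683, -256]] · [[1, 1], [-3, -4]] = [[25476, 25220], [-18915, -18659]].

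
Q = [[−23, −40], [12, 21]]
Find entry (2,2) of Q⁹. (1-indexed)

98421

tr Q = −2 and det Q = −3, so the characteristic polynomial is λ² − (−2)λ + (−3) with roots 1 and −3.
Eigenvectors give P = [[−5, −2], [3, 1]] with P⁻¹ = [[1, 2], [−3, −5]], and Q = P·diag(1, −3)·P⁻¹.
Then Q⁹ = P·diag(1, −19683)·P⁻¹ = [[−5, 39366], [3, −19683]] · [[1, 2], [−3, −5]] = [[−118103, −196840], [59052, 98421]].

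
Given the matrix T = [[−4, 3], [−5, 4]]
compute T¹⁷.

[[−4, 3], [−5, 4]]

T² = I (check: tr T = 0 and det T = −1), so T¹⁷ = T since 17 is odd.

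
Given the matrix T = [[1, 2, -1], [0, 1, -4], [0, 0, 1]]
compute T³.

[[1, 6, -27], [0, 1, -12], [0, 0, 1]]

T = I + N where N = [[0, 2, -1], [0, 0, -4], [0, 0, 0]] is strictly upper-triangular, so N³ = 0.
(I + N)³ = I + 3·N + 3·N² = [[1, 6, -27], [0, 1, -12], [0, 0, 1]].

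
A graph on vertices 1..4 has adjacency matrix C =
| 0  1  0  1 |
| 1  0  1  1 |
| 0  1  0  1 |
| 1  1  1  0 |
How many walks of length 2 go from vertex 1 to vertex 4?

The number of length-2 walks from vertex 1 to vertex 4 is entry (1,4) of C², where C is the adjacency matrix.
C² = [[2, 1, 2, 1], [1, 3, 1, 2], [2, 1, 2, 1], [1, 2, 1, 3]]

1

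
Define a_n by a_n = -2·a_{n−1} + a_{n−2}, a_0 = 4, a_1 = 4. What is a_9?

With companion matrix Q = [[-2, 1], [1, 0]], [a_n, a_{n−1}]ᵀ = Q·[a_{n−1}, a_{n−2}]ᵀ, so [a_9, a_8]ᵀ = Q^8·[a_1, a_0]ᵀ.
Q^8 = [[985, -408], [-408, 169]], giving [a_9, a_8]ᵀ = [[2308], [-956]].

2308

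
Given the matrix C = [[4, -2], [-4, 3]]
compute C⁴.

[[968, -574], [-1148, 681]]

C² = [[24, -14], [-28, 17]]
C³ = [[152, -90], [-180, 107]]
C⁴ = [[968, -574], [-1148, 681]]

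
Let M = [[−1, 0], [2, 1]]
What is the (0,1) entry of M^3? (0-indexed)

M^2 = [[1, 0], [0, 1]]
M^3 = [[−1, 0], [2, 1]]

0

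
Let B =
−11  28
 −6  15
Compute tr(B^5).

244

tr B = 4 and det B = 3, so the characteristic polynomial is λ² − (4)λ + (3) with roots 1 and 3.
Eigenvectors give P = [[7, 2], [3, 1]] with P⁻¹ = [[1, −2], [−3, 7]], and B = P·diag(1, 3)·P⁻¹.
Then B^5 = P·diag(1, 243)·P⁻¹ = [[7, 486], [3, 243]] · [[1, −2], [−3, 7]] = [[−1451, 3388], [−726, 1695]].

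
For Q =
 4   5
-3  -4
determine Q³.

Q² = I (check: tr Q = 0 and det Q = -1), so Q³ = Q since 3 is odd.

[[4, 5], [-3, -4]]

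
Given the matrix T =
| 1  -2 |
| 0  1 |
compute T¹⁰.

[[1, -20], [0, 1]]

T = I + N where N = [[0, -2], [0, 0]] is strictly upper-triangular, so N² = 0.
(I + N)¹⁰ = I + 10·N = [[1, -20], [0, 1]].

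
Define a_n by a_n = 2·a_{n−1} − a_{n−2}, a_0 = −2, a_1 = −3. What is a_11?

With companion matrix C = [[2, −1], [1, 0]], [a_n, a_{n−1}]ᵀ = C·[a_{n−1}, a_{n−2}]ᵀ, so [a_11, a_10]ᵀ = C^10·[a_1, a_0]ᵀ.
C^10 = [[11, −10], [10, −9]], giving [a_11, a_10]ᵀ = [[−13], [−12]].

−13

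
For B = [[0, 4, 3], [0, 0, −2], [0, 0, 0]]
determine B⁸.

B is strictly triangular, hence nilpotent: B³ = 0, so B⁸ = 0.

[[0, 0, 0], [0, 0, 0], [0, 0, 0]]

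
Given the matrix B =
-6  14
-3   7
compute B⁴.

B² = B (a projection; rank 1, trace 1), so B⁴ = B.

[[-6, 14], [-3, 7]]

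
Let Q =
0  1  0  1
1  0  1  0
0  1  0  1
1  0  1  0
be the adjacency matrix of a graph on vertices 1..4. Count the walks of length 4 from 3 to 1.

The number of length-4 walks from vertex 3 to vertex 1 is entry (3,1) of Q^4, where Q is the adjacency matrix.
Q^2 = [[2, 0, 2, 0], [0, 2, 0, 2], [2, 0, 2, 0], [0, 2, 0, 2]]
Q^3 = [[0, 4, 0, 4], [4, 0, 4, 0], [0, 4, 0, 4], [4, 0, 4, 0]]
Q^4 = [[8, 0, 8, 0], [0, 8, 0, 8], [8, 0, 8, 0], [0, 8, 0, 8]]

8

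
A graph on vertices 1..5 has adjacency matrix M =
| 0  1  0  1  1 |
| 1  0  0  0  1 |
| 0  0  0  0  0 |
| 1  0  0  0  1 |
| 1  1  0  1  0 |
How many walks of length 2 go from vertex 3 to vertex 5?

0

The number of length-2 walks from vertex 3 to vertex 5 is entry (3,5) of M², where M is the adjacency matrix.
M² = [[3, 1, 0, 1, 2], [1, 2, 0, 2, 1], [0, 0, 0, 0, 0], [1, 2, 0, 2, 1], [2, 1, 0, 1, 3]]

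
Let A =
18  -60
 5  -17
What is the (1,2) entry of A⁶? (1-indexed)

tr A = 1 and det A = -6, so the characteristic polynomial is λ² − (1)λ + (-6) with roots -2 and 3.
Eigenvectors give P = [[3, 4], [1, 1]] with P⁻¹ = [[-1, 4], [1, -3]], and A = P·diag(-2, 3)·P⁻¹.
Then A⁶ = P·diag(64, 729)·P⁻¹ = [[192, 2916], [64, 729]] · [[-1, 4], [1, -3]] = [[2724, -7980], [665, -1931]].

-7980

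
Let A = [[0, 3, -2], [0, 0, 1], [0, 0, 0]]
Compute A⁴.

[[0, 0, 0], [0, 0, 0], [0, 0, 0]]

A is strictly triangular, hence nilpotent: A³ = 0, so A⁴ = 0.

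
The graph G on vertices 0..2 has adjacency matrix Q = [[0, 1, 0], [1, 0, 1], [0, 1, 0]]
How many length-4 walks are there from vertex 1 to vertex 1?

The number of length-4 walks from vertex 1 to vertex 1 is entry (1,1) of Q⁴, where Q is the adjacency matrix.
Q² = [[1, 0, 1], [0, 2, 0], [1, 0, 1]]
Q³ = [[0, 2, 0], [2, 0, 2], [0, 2, 0]]
Q⁴ = [[2, 0, 2], [0, 4, 0], [2, 0, 2]]

4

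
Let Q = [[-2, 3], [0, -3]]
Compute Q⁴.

Q² = [[4, -15], [0, 9]]
Q³ = [[-8, 57], [0, -27]]
Q⁴ = [[16, -195], [0, 81]]

[[16, -195], [0, 81]]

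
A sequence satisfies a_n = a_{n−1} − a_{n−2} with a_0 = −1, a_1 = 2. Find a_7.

With companion matrix T = [[1, −1], [1, 0]], [a_n, a_{n−1}]ᵀ = T·[a_{n−1}, a_{n−2}]ᵀ, so [a_7, a_6]ᵀ = T⁶·[a_1, a_0]ᵀ.
T⁶ = [[1, 0], [0, 1]], giving [a_7, a_6]ᵀ = [[2], [−1]].

2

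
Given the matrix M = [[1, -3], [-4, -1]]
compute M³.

[[13, -39], [-52, -13]]

M² = [[13, 0], [0, 13]]
M³ = [[13, -39], [-52, -13]]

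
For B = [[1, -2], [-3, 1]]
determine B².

[[7, -4], [-6, 7]]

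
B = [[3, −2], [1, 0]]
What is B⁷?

[[255, −254], [127, −126]]

tr B = 3 and det B = 2, so the characteristic polynomial is λ² − (3)λ + (2) with roots 2 and 1.
Eigenvectors give P = [[−2, −1], [−1, −1]] with P⁻¹ = [[−1, 1], [1, −2]], and B = P·diag(2, 1)·P⁻¹.
Then B⁷ = P·diag(128, 1)·P⁻¹ = [[−256, −1], [−128, −1]] · [[−1, 1], [1, −2]] = [[255, −254], [127, −126]].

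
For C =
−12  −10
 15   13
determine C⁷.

[[−4758, −4630], [6945, 6817]]

tr C = 1 and det C = −6, so the characteristic polynomial is λ² − (1)λ + (−6) with roots −2 and 3.
Eigenvectors give P = [[1, 2], [−1, −3]] with P⁻¹ = [[3, 2], [−1, −1]], and C = P·diag(−2, 3)·P⁻¹.
Then C⁷ = P·diag(−128, 2187)·P⁻¹ = [[−128, 4374], [128, −6561]] · [[3, 2], [−1, −1]] = [[−4758, −4630], [6945, 6817]].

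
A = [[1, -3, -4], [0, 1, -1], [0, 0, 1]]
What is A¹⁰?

[[1, -30, 95], [0, 1, -10], [0, 0, 1]]

A = I + N where N = [[0, -3, -4], [0, 0, -1], [0, 0, 0]] is strictly upper-triangular, so N³ = 0.
(I + N)¹⁰ = I + 10·N + 45·N² = [[1, -30, 95], [0, 1, -10], [0, 0, 1]].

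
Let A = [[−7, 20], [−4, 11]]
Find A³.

tr A = 4 and det A = 3, so the characteristic polynomial is λ² − (4)λ + (3) with roots 1 and 3.
Eigenvectors give P = [[−5, 2], [−2, 1]] with P⁻¹ = [[−1, 2], [−2, 5]], and A = P·diag(1, 3)·P⁻¹.
Then A³ = P·diag(1, 27)·P⁻¹ = [[−5, 54], [−2, 27]] · [[−1, 2], [−2, 5]] = [[−103, 260], [−52, 131]].

[[−103, 260], [−52, 131]]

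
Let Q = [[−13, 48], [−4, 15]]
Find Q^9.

[[−59053, 236208], [−19684, 78735]]

tr Q = 2 and det Q = −3, so the characteristic polynomial is λ² − (2)λ + (−3) with roots 3 and −1.
Eigenvectors give P = [[−3, 4], [−1, 1]] with P⁻¹ = [[1, −4], [1, −3]], and Q = P·diag(3, −1)·P⁻¹.
Then Q^9 = P·diag(19683, −1)·P⁻¹ = [[−59049, −4], [−19683, −1]] · [[1, −4], [1, −3]] = [[−59053, 236208], [−19684, 78735]].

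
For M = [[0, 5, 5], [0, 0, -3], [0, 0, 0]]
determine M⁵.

[[0, 0, 0], [0, 0, 0], [0, 0, 0]]

M is strictly triangular, hence nilpotent: M³ = 0, so M⁵ = 0.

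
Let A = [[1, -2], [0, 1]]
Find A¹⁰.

[[1, -20], [0, 1]]

A = I + N where N = [[0, -2], [0, 0]] is strictly upper-triangular, so N² = 0.
(I + N)¹⁰ = I + 10·N = [[1, -20], [0, 1]].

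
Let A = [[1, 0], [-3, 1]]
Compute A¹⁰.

A = I + N where N = [[0, 0], [-3, 0]] is strictly lower-triangular, so N² = 0.
(I + N)¹⁰ = I + 10·N = [[1, 0], [-30, 1]].

[[1, 0], [-30, 1]]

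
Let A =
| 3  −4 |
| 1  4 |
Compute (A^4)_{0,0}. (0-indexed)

A^2 = [[5, −28], [7, 12]]
A^3 = [[−13, −132], [33, 20]]
A^4 = [[−171, −476], [119, −52]]

−171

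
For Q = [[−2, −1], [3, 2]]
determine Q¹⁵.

Q² = I (check: tr Q = 0 and det Q = −1), so Q¹⁵ = Q since 15 is odd.

[[−2, −1], [3, 2]]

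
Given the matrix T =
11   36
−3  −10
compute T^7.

[[515, 1548], [−129, −388]]

tr T = 1 and det T = −2, so the characteristic polynomial is λ² − (1)λ + (−2) with roots −1 and 2.
Eigenvectors give P = [[−3, 4], [1, −1]] with P⁻¹ = [[1, 4], [1, 3]], and T = P·diag(−1, 2)·P⁻¹.
Then T^7 = P·diag(−1, 128)·P⁻¹ = [[3, 512], [−1, −128]] · [[1, 4], [1, 3]] = [[515, 1548], [−129, −388]].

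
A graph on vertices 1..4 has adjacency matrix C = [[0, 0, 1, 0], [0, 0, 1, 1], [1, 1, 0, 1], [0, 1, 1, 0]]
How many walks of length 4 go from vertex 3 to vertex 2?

6

The number of length-4 walks from vertex 3 to vertex 2 is entry (3,2) of C⁴, where C is the adjacency matrix.
C² = [[1, 1, 0, 1], [1, 2, 1, 1], [0, 1, 3, 1], [1, 1, 1, 2]]
C³ = [[0, 1, 3, 1], [1, 2, 4, 3], [3, 4, 2, 4], [1, 3, 4, 2]]
C⁴ = [[3, 4, 2, 4], [4, 7, 6, 6], [2, 6, 11, 6], [4, 6, 6, 7]]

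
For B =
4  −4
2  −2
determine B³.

[[16, −16], [8, −8]]

B² = [[8, −8], [4, −4]]
B³ = [[16, −16], [8, −8]]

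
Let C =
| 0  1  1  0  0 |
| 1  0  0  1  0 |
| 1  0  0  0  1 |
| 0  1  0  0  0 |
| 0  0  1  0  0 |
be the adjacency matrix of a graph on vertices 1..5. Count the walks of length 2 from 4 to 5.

The number of length-2 walks from vertex 4 to vertex 5 is entry (4,5) of C², where C is the adjacency matrix.
C² = [[2, 0, 0, 1, 1], [0, 2, 1, 0, 0], [0, 1, 2, 0, 0], [1, 0, 0, 1, 0], [1, 0, 0, 0, 1]]

0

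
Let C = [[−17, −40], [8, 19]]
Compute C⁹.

tr C = 2 and det C = −3, so the characteristic polynomial is λ² − (2)λ + (−3) with roots 3 and −1.
Eigenvectors give P = [[−2, 5], [1, −2]] with P⁻¹ = [[2, 5], [1, 2]], and C = P·diag(3, −1)·P⁻¹.
Then C⁹ = P·diag(19683, −1)·P⁻¹ = [[−39366, −5], [19683, 2]] · [[2, 5], [1, 2]] = [[−78737, −196840], [39368, 98419]].

[[−78737, −196840], [39368, 98419]]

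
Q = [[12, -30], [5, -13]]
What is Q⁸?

tr Q = -1 and det Q = -6, so the characteristic polynomial is λ² − (-1)λ + (-6) with roots -3 and 2.
Eigenvectors give P = [[2, -3], [1, -1]] with P⁻¹ = [[-1, 3], [-1, 2]], and Q = P·diag(-3, 2)·P⁻¹.
Then Q⁸ = P·diag(6561, 256)·P⁻¹ = [[13122, -768], [6561, -256]] · [[-1, 3], [-1, 2]] = [[-12354, 37830], [-6305, 19171]].

[[-12354, 37830], [-6305, 19171]]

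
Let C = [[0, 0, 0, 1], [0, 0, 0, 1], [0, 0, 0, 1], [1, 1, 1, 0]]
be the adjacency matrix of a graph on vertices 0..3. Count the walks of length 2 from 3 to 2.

0

The number of length-2 walks from vertex 3 to vertex 2 is entry (3,2) of C², where C is the adjacency matrix.
C² = [[1, 1, 1, 0], [1, 1, 1, 0], [1, 1, 1, 0], [0, 0, 0, 3]]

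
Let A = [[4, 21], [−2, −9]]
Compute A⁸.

[[−37574, −132405], [12610, 44391]]

tr A = −5 and det A = 6, so the characteristic polynomial is λ² − (−5)λ + (6) with roots −2 and −3.
Eigenvectors give P = [[7, −3], [−2, 1]] with P⁻¹ = [[1, 3], [2, 7]], and A = P·diag(−2, −3)·P⁻¹.
Then A⁸ = P·diag(256, 6561)·P⁻¹ = [[1792, −19683], [−512, 6561]] · [[1, 3], [2, 7]] = [[−37574, −132405], [12610, 44391]].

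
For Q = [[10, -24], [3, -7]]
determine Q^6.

tr Q = 3 and det Q = 2, so the characteristic polynomial is λ² − (3)λ + (2) with roots 2 and 1.
Eigenvectors give P = [[3, -8], [1, -3]] with P⁻¹ = [[3, -8], [1, -3]], and Q = P·diag(2, 1)·P⁻¹.
Then Q^6 = P·diag(64, 1)·P⁻¹ = [[192, -8], [64, -3]] · [[3, -8], [1, -3]] = [[568, -1512], [189, -503]].

[[568, -1512], [189, -503]]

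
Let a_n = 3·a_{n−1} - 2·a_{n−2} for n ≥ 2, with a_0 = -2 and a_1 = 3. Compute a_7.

With companion matrix T = [[3, -2], [1, 0]], [a_n, a_{n−1}]ᵀ = T·[a_{n−1}, a_{n−2}]ᵀ, so [a_7, a_6]ᵀ = T⁶·[a_1, a_0]ᵀ.
T⁶ = [[127, -126], [63, -62]], giving [a_7, a_6]ᵀ = [[633], [313]].

633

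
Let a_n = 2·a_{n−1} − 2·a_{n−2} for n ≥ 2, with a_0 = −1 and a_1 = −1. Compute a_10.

With companion matrix B = [[2, −2], [1, 0]], [a_n, a_{n−1}]ᵀ = B·[a_{n−1}, a_{n−2}]ᵀ, so [a_10, a_9]ᵀ = B⁹·[a_1, a_0]ᵀ.
B⁹ = [[32, −32], [16, 0]], giving [a_10, a_9]ᵀ = [[0], [−16]].

0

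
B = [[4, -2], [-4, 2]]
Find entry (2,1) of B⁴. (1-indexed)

B² = [[24, -12], [-24, 12]]
B³ = [[144, -72], [-144, 72]]
B⁴ = [[864, -432], [-864, 432]]

-864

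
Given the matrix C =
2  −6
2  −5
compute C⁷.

[[380, −762], [254, −509]]

tr C = −3 and det C = 2, so the characteristic polynomial is λ² − (−3)λ + (2) with roots −1 and −2.
Eigenvectors give P = [[2, −3], [1, −2]] with P⁻¹ = [[2, −3], [1, −2]], and C = P·diag(−1, −2)·P⁻¹.
Then C⁷ = P·diag(−1, −128)·P⁻¹ = [[−2, 384], [−1, 256]] · [[2, −3], [1, −2]] = [[380, −762], [254, −509]].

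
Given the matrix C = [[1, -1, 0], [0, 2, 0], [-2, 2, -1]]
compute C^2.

[[1, -3, 0], [0, 4, 0], [0, 4, 1]]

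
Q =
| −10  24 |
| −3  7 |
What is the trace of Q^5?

−33

tr Q = −3 and det Q = 2, so the characteristic polynomial is λ² − (−3)λ + (2) with roots −2 and −1.
Eigenvectors give P = [[3, −8], [1, −3]] with P⁻¹ = [[3, −8], [1, −3]], and Q = P·diag(−2, −1)·P⁻¹.
Then Q^5 = P·diag(−32, −1)·P⁻¹ = [[−96, 8], [−32, 3]] · [[3, −8], [1, −3]] = [[−280, 744], [−93, 247]].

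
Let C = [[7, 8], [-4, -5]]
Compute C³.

[[55, 56], [-28, -29]]

tr C = 2 and det C = -3, so the characteristic polynomial is λ² − (2)λ + (-3) with roots -1 and 3.
Eigenvectors give P = [[-1, 2], [1, -1]] with P⁻¹ = [[1, 2], [1, 1]], and C = P·diag(-1, 3)·P⁻¹.
Then C³ = P·diag(-1, 27)·P⁻¹ = [[1, 54], [-1, -27]] · [[1, 2], [1, 1]] = [[55, 56], [-28, -29]].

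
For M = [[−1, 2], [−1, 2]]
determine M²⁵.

M² = M (a projection; rank 1, trace 1), so M²⁵ = M.

[[−1, 2], [−1, 2]]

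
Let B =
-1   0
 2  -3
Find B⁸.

tr B = -4 and det B = 3, so the characteristic polynomial is λ² − (-4)λ + (3) with roots -1 and -3.
Eigenvectors give P = [[1, 0], [1, -1]] with P⁻¹ = [[1, 0], [1, -1]], and B = P·diag(-1, -3)·P⁻¹.
Then B⁸ = P·diag(1, 6561)·P⁻¹ = [[1, 0], [1, -6561]] · [[1, 0], [1, -1]] = [[1, 0], [-6560, 6561]].

[[1, 0], [-6560, 6561]]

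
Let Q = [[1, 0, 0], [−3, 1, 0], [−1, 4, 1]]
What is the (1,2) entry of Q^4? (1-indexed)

Q = I + N where N = [[0, 0, 0], [−3, 0, 0], [−1, 4, 0]] is strictly lower-triangular, so N^3 = 0.
(I + N)^4 = I + 4·N + 6·N^2 = [[1, 0, 0], [−12, 1, 0], [−76, 16, 1]].

0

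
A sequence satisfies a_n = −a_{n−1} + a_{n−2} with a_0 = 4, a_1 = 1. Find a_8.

With companion matrix T = [[−1, 1], [1, 0]], [a_n, a_{n−1}]ᵀ = T·[a_{n−1}, a_{n−2}]ᵀ, so [a_8, a_7]ᵀ = T⁷·[a_1, a_0]ᵀ.
T⁷ = [[−21, 13], [13, −8]], giving [a_8, a_7]ᵀ = [[31], [−19]].

31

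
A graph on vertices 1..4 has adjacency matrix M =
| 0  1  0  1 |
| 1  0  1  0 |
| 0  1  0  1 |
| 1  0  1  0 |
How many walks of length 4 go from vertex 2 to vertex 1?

0

The number of length-4 walks from vertex 2 to vertex 1 is entry (2,1) of M⁴, where M is the adjacency matrix.
M² = [[2, 0, 2, 0], [0, 2, 0, 2], [2, 0, 2, 0], [0, 2, 0, 2]]
M³ = [[0, 4, 0, 4], [4, 0, 4, 0], [0, 4, 0, 4], [4, 0, 4, 0]]
M⁴ = [[8, 0, 8, 0], [0, 8, 0, 8], [8, 0, 8, 0], [0, 8, 0, 8]]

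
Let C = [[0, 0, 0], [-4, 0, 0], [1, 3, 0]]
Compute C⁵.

[[0, 0, 0], [0, 0, 0], [0, 0, 0]]

C is strictly triangular, hence nilpotent: C³ = 0, so C⁵ = 0.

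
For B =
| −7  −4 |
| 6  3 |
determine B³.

[[−79, −52], [78, 51]]

tr B = −4 and det B = 3, so the characteristic polynomial is λ² − (−4)λ + (3) with roots −1 and −3.
Eigenvectors give P = [[−2, −1], [3, 1]] with P⁻¹ = [[1, 1], [−3, −2]], and B = P·diag(−1, −3)·P⁻¹.
Then B³ = P·diag(−1, −27)·P⁻¹ = [[2, 27], [−3, −27]] · [[1, 1], [−3, −2]] = [[−79, −52], [78, 51]].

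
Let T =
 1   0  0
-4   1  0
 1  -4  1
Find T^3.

T = I + N where N = [[0, 0, 0], [-4, 0, 0], [1, -4, 0]] is strictly lower-triangular, so N^3 = 0.
(I + N)^3 = I + 3·N + 3·N^2 = [[1, 0, 0], [-12, 1, 0], [51, -12, 1]].

[[1, 0, 0], [-12, 1, 0], [51, -12, 1]]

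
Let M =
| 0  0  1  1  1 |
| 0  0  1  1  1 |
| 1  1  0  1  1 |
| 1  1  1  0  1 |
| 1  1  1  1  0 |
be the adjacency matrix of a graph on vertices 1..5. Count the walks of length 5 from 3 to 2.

124

The number of length-5 walks from vertex 3 to vertex 2 is entry (3,2) of M⁵, where M is the adjacency matrix.
M² = [[3, 3, 2, 2, 2], [3, 3, 2, 2, 2], [2, 2, 4, 3, 3], [2, 2, 3, 4, 3], [2, 2, 3, 3, 4]]
M³ = [[6, 6, 10, 10, 10], [6, 6, 10, 10, 10], [10, 10, 10, 11, 11], [10, 10, 11, 10, 11], [10, 10, 11, 11, 10]]
M⁴ = [[30, 30, 32, 32, 32], [30, 30, 32, 32, 32], [32, 32, 42, 41, 41], [32, 32, 41, 42, 41], [32, 32, 41, 41, 42]]
M⁵ = [[96, 96, 124, 124, 124], [96, 96, 124, 124, 124], [124, 124, 146, 147, 147], [124, 124, 147, 146, 147], [124, 124, 147, 147, 146]]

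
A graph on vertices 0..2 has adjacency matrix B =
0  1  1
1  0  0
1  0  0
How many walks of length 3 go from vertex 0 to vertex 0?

The number of length-3 walks from vertex 0 to vertex 0 is entry (0,0) of B³, where B is the adjacency matrix.
B² = [[2, 0, 0], [0, 1, 1], [0, 1, 1]]
B³ = [[0, 2, 2], [2, 0, 0], [2, 0, 0]]

0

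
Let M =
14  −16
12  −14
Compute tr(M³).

tr M = 0 and det M = −4, so the characteristic polynomial is λ² − (0)λ + (−4) with roots −2 and 2.
Eigenvectors give P = [[1, 4], [1, 3]] with P⁻¹ = [[−3, 4], [1, −1]], and M = P·diag(−2, 2)·P⁻¹.
Then M³ = P·diag(−8, 8)·P⁻¹ = [[−8, 32], [−8, 24]] · [[−3, 4], [1, −1]] = [[56, −64], [48, −56]].

0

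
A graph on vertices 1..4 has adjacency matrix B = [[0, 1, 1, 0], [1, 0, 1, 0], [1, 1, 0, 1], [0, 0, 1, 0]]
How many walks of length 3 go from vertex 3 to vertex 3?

2

The number of length-3 walks from vertex 3 to vertex 3 is entry (3,3) of B³, where B is the adjacency matrix.
B² = [[2, 1, 1, 1], [1, 2, 1, 1], [1, 1, 3, 0], [1, 1, 0, 1]]
B³ = [[2, 3, 4, 1], [3, 2, 4, 1], [4, 4, 2, 3], [1, 1, 3, 0]]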